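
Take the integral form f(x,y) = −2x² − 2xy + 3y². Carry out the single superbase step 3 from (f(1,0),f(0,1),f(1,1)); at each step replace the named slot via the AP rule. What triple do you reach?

start (-2,3,-1) = (f(1,0),f(0,1),f(1,1))
replace slot 3: 2·((-2)+3) − (-1) = 3 → (-2,3,3)

-2,3,3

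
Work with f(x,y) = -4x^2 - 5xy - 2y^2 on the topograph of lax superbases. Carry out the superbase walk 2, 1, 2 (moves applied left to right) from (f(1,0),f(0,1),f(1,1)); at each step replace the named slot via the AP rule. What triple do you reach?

start (-4,-2,-11) = (f(1,0),f(0,1),f(1,1))
replace slot 2: 2·((-4)+(-11)) − (-2) = -28 → (-4,-28,-11)
replace slot 1: 2·((-28)+(-11)) − (-4) = -74 → (-74,-28,-11)
replace slot 2: 2·((-74)+(-11)) − (-28) = -142 → (-74,-142,-11)

-74,-142,-11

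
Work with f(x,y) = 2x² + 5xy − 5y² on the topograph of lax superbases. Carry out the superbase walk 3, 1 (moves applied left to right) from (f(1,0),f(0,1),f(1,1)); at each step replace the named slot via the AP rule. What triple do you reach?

start (2,-5,2) = (f(1,0),f(0,1),f(1,1))
replace slot 3: 2·(2+(-5)) − 2 = -8 → (2,-5,-8)
replace slot 1: 2·((-5)+(-8)) − 2 = -28 → (-28,-5,-8)

-28,-5,-8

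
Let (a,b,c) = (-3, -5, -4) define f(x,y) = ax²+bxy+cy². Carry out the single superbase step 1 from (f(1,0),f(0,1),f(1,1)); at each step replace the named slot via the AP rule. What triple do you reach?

start (-3,-4,-12) = (f(1,0),f(0,1),f(1,1))
replace slot 1: 2·((-4)+(-12)) − (-3) = -29 → (-29,-4,-12)

-29,-4,-12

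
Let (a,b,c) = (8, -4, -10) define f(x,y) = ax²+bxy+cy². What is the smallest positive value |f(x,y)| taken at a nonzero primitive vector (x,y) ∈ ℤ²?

descent: ρ → (-10,4,8)  [lands on river]
river: ρ → (8,12,-6)
river: ρ → (-6,12,8)
river: ρ → (8,4,-10)
river: ρ → (-10,16,2)
river: ρ → (2,16,-10)
closes: descent 1, river 6
min |a| on river = 2

2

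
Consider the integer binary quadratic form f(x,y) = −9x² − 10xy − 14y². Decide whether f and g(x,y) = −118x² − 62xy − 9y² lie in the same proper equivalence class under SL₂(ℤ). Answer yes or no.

D₁ = -404, D₂ = -404
f is negative-definite; reduce −f:
−f: translate: b→-8 (≡10 mod 18), so (9,10,14)→(9,-8,13)
−f: reduced (well bottom): (9,-8,13) with a≤c, −a<b≤a
flip sign back: reduced form of f is (-9,8,-13)
g is negative-definite; reduce −g:
−g: flip: (118,62,9)→(9,-62,118)
−g: translate: b→-8 (≡-62 mod 18), so (9,-62,118)→(9,-8,13)
−g: reduced (well bottom): (9,-8,13) with a≤c, −a<b≤a
flip sign back: reduced form of g is (-9,8,-13)
reduced forms (-9, 8, -13) vs (-9, 8, -13) ⇒ equivalent

yes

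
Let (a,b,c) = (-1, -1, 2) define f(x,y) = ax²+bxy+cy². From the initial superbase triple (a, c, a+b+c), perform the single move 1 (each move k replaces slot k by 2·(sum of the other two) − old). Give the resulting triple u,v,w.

start (-1,2,0) = (f(1,0),f(0,1),f(1,1))
replace slot 1: 2·(2+0) − (-1) = 5 → (5,2,0)

5,2,0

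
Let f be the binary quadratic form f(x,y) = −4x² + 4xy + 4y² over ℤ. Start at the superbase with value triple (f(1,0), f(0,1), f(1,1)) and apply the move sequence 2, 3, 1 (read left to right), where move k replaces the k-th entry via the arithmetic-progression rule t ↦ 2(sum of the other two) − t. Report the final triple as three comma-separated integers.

start (-4,4,4) = (f(1,0),f(0,1),f(1,1))
replace slot 2: 2·((-4)+4) − 4 = -4 → (-4,-4,4)
replace slot 3: 2·((-4)+(-4)) − 4 = -20 → (-4,-4,-20)
replace slot 1: 2·((-4)+(-20)) − (-4) = -44 → (-44,-4,-20)

-44,-4,-20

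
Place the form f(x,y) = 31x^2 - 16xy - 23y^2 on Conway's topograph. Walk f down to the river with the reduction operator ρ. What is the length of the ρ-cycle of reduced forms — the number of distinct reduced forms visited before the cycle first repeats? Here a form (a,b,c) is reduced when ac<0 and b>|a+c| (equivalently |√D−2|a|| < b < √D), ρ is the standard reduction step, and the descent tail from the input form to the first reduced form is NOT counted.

D = 3108, ⌊√D⌋ = 55
descent: ρ → (-23,16,31)  [lands on river]
river: ρ → (31,46,-8)
river: ρ → (-8,50,19)
river: ρ → (19,26,-32)
river: ρ → (-32,38,13)
river: ρ → (13,40,-29)
river: ρ → (-29,18,24)
river: ρ → (24,30,-23)
ρ-cycle length = 8 (tail of 1 descent step not counted)

8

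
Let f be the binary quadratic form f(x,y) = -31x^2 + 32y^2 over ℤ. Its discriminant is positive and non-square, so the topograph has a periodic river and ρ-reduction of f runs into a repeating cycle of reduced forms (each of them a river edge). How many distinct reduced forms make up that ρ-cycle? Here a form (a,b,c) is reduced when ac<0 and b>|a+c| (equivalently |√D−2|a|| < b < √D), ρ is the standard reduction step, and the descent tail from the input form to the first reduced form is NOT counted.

D = 3968, ⌊√D⌋ = 62
descent: ρ → (32,0,-31)
descent: ρ → (-31,62,1)  [lands on river]
river: ρ → (1,62,-31)
ρ-cycle length = 2 (tail of 2 descent steps not counted)

2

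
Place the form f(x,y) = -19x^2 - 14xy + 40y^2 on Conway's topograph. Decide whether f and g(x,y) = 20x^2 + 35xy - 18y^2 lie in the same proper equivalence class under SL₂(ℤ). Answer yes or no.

D₁ = 3236, D₂ = 2665
discriminants differ ⇒ not SL₂(ℤ)-equivalent

no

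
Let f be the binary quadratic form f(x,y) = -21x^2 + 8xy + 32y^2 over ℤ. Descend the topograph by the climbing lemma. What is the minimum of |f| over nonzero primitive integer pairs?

descent: ρ → (32,-8,-21)
descent: ρ → (-21,50,3)  [lands on river]
river: ρ → (3,52,-4)
river: ρ → (-4,52,3)
river: ρ → (3,50,-21)
river: ρ → (-21,34,19)
river: ρ → (19,42,-13)
river: ρ → (-13,36,28)
river: ρ → (28,20,-21)
river: ρ → (-21,22,27)
river: ρ → (27,32,-16)
river: ρ → (-16,32,27)
river: ρ → (27,22,-21)
river: ρ → (-21,20,28)
river: ρ → (28,36,-13)
river: ρ → (-13,42,19)
river: ρ → (19,34,-21)
closes: descent 2, river 16
min |a| on river = 3

3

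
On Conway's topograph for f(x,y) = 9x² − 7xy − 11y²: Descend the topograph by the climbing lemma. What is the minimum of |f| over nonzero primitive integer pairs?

descent: ρ → (-11,7,9)  [lands on river]
river: ρ → (9,11,-9)
river: ρ → (-9,7,11)
river: ρ → (11,15,-5)
river: ρ → (-5,15,11)
river: ρ → (11,7,-9)
river: ρ → (-9,11,9)
river: ρ → (9,7,-11)
river: ρ → (-11,15,5)
river: ρ → (5,15,-11)
closes: descent 1, river 10
min |a| on river = 5

5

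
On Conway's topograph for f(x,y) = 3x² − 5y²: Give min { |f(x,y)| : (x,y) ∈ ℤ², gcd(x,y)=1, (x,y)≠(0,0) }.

descent: ρ → (-5,0,3)
descent: ρ → (3,6,-2)  [lands on river]
river: ρ → (-2,6,3)
closes: descent 2, river 2
min |a| on river = 2

2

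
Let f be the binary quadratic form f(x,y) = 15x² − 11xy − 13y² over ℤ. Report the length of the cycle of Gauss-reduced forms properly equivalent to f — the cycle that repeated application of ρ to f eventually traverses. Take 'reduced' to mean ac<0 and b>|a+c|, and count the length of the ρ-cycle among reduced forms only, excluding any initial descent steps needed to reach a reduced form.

D = 901, ⌊√D⌋ = 30
descent: ρ → (-13,11,15)  [lands on river]
river: ρ → (15,19,-9)
river: ρ → (-9,17,17)
river: ρ → (17,17,-9)
river: ρ → (-9,19,15)
river: ρ → (15,11,-13)
river: ρ → (-13,15,13)
river: ρ → (13,11,-15)
river: ρ → (-15,19,9)
river: ρ → (9,17,-17)
river: ρ → (-17,17,9)
river: ρ → (9,19,-15)
river: ρ → (-15,11,13)
river: ρ → (13,15,-13)
ρ-cycle length = 14 (tail of 1 descent step not counted)

14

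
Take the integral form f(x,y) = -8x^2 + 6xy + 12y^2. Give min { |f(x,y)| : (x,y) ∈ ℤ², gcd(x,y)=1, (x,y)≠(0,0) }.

river: ρ → (12,18,-2)
river: ρ → (-2,18,12)
river: ρ → (12,6,-8)
river: ρ → (-8,10,10)
river: ρ → (10,10,-8)
river: ρ → (-8,6,12)
closes: descent 0, river 6
min |a| on river = 2

2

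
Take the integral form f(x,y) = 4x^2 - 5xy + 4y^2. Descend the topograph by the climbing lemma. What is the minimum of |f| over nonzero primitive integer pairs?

translate: b→3 (≡-5 mod 8), so (4,-5,4)→(4,3,3)
flip: (4,3,3)→(3,-3,4)
translate: b→3 (≡-3 mod 6), so (3,-3,4)→(3,3,4)
reduced (well bottom): (3,3,4) with a≤c, −a<b≤a
well minimum = a = 3

3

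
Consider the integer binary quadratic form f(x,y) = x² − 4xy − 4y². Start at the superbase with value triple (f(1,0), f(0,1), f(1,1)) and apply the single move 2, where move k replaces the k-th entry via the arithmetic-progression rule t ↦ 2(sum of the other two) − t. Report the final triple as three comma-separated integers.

start (1,-4,-7) = (f(1,0),f(0,1),f(1,1))
replace slot 2: 2·(1+(-7)) − (-4) = -8 → (1,-8,-7)

1,-8,-7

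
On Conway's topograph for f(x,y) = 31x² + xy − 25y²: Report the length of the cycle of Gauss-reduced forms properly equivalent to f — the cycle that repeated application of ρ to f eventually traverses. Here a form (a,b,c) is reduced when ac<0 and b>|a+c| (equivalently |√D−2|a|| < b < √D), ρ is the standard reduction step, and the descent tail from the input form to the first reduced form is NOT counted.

D = 3101, ⌊√D⌋ = 55
descent: ρ → (-25,49,7)  [lands on river]
river: ρ → (7,49,-25)
river: ρ → (-25,51,5)
river: ρ → (5,49,-35)
river: ρ → (-35,21,19)
river: ρ → (19,55,-1)
river: ρ → (-1,55,19)
river: ρ → (19,21,-35)
river: ρ → (-35,49,5)
river: ρ → (5,51,-25)
ρ-cycle length = 10 (tail of 1 descent step not counted)

10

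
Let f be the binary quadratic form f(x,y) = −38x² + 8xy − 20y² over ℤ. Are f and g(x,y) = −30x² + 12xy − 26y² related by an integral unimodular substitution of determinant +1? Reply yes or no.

D₁ = -2976, D₂ = -2976
f is negative-definite; reduce −f:
−f: flip: (38,-8,20)→(20,8,38)
−f: reduced (well bottom): (20,8,38) with a≤c, −a<b≤a
flip sign back: reduced form of f is (-20,-8,-38)
g is negative-definite; reduce −g:
−g: flip: (30,-12,26)→(26,12,30)
−g: reduced (well bottom): (26,12,30) with a≤c, −a<b≤a
flip sign back: reduced form of g is (-26,-12,-30)
reduced forms (-20, -8, -38) vs (-26, -12, -30) ⇒ inequivalent

no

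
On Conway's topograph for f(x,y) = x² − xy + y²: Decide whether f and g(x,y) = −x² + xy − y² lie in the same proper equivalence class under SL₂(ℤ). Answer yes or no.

D₁ = -3, D₂ = -3
f: translate: b→1 (≡-1 mod 2), so (1,-1,1)→(1,1,1)
f: reduced (well bottom): (1,1,1) with a≤c, −a<b≤a
g is negative-definite; reduce −g:
−g: translate: b→1 (≡-1 mod 2), so (1,-1,1)→(1,1,1)
−g: reduced (well bottom): (1,1,1) with a≤c, −a<b≤a
flip sign back: reduced form of g is (-1,-1,-1)
reduced forms (1, 1, 1) vs (-1, -1, -1) ⇒ inequivalent

no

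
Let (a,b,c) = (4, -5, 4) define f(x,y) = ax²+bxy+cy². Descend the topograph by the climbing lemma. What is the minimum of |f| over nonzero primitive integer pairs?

translate: b→3 (≡-5 mod 8), so (4,-5,4)→(4,3,3)
flip: (4,3,3)→(3,-3,4)
translate: b→3 (≡-3 mod 6), so (3,-3,4)→(3,3,4)
reduced (well bottom): (3,3,4) with a≤c, −a<b≤a
well minimum = a = 3

3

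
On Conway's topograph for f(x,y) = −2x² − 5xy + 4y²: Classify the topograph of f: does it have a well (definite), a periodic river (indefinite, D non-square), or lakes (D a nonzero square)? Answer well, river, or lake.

D = b²−4ac = (-5)² − 4·(-2)·4 = 57
D > 0 non-square ⇒ indefinite ⇒ periodic river

river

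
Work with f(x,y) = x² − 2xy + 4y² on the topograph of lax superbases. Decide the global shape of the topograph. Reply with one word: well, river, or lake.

D = b²−4ac = (-2)² − 4·1·4 = -12
D < 0 ⇒ definite ⇒ every region one sign ⇒ single well

well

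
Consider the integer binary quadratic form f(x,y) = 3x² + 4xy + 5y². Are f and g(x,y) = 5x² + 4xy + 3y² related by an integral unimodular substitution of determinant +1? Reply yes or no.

D₁ = -44, D₂ = -44
f: translate: b→-2 (≡4 mod 6), so (3,4,5)→(3,-2,4)
f: reduced (well bottom): (3,-2,4) with a≤c, −a<b≤a
g: flip: (5,4,3)→(3,-4,5)
g: translate: b→2 (≡-4 mod 6), so (3,-4,5)→(3,2,4)
g: reduced (well bottom): (3,2,4) with a≤c, −a<b≤a
reduced forms (3, -2, 4) vs (3, 2, 4) ⇒ inequivalent

no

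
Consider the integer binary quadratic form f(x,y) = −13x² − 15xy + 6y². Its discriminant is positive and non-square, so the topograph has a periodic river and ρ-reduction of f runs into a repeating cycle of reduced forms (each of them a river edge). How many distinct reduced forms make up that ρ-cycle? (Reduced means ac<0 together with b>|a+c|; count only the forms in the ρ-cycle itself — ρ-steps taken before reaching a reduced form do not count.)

D = 537, ⌊√D⌋ = 23
descent: ρ → (6,15,-13)  [lands on river]
river: ρ → (-13,11,8)
river: ρ → (8,21,-3)
river: ρ → (-3,21,8)
river: ρ → (8,11,-13)
river: ρ → (-13,15,6)
river: ρ → (6,21,-4)
river: ρ → (-4,19,11)
river: ρ → (11,3,-12)
river: ρ → (-12,21,2)
river: ρ → (2,23,-1)
river: ρ → (-1,23,2)
river: ρ → (2,21,-12)
river: ρ → (-12,3,11)
river: ρ → (11,19,-4)
river: ρ → (-4,21,6)
ρ-cycle length = 16 (tail of 1 descent step not counted)

16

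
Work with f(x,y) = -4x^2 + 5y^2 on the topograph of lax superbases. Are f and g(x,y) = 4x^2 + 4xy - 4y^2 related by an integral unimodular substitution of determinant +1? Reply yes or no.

D₁ = 80, D₂ = 80
river cycle of f (length 2): (-4, 8, 1), (1, 8, -4)
river cycle of g (length 2): (-4, 4, 4), (4, 4, -4)
cycles differ ⇒ inequivalent

no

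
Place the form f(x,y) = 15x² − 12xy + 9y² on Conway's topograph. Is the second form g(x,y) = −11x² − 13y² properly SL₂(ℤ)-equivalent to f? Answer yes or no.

D₁ = -396, D₂ = -572
discriminants differ ⇒ not SL₂(ℤ)-equivalent

no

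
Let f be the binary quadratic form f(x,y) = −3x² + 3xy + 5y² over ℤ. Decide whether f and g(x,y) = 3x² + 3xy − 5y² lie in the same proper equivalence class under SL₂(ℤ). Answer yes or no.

D₁ = 69, D₂ = 69
river cycle of f (length 4): (5, 7, -1), (-1, 7, 5), (5, 3, -3), (-3, 3, 5)
river cycle of g (length 4): (-5, 7, 1), (1, 7, -5), (-5, 3, 3), (3, 3, -5)
cycles differ ⇒ inequivalent

no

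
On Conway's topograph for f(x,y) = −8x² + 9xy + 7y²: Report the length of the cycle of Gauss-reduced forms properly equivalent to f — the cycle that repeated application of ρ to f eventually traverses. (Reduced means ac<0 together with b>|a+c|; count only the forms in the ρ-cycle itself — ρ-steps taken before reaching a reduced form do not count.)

D = 305, ⌊√D⌋ = 17
river: ρ → (7,5,-10)
river: ρ → (-10,15,2)
river: ρ → (2,17,-2)
river: ρ → (-2,15,10)
river: ρ → (10,5,-7)
river: ρ → (-7,9,8)
river: ρ → (8,7,-8)
river: ρ → (-8,9,7)
ρ-cycle length = 8 (tail of 0 descent steps not counted)

8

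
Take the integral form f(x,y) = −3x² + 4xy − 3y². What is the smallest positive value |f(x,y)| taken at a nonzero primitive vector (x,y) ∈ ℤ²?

translate: b→2 (≡-4 mod 6), so (3,-4,3)→(3,2,2)
flip: (3,2,2)→(2,-2,3)
translate: b→2 (≡-2 mod 4), so (2,-2,3)→(2,2,3)
reduced (well bottom): (2,2,3) with a≤c, −a<b≤a
well minimum |f| = |-2| = 2 (negative-definite)

2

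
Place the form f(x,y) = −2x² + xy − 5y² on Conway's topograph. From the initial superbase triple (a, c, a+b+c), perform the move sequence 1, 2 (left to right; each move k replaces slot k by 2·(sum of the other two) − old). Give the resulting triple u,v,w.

start (-2,-5,-6) = (f(1,0),f(0,1),f(1,1))
replace slot 1: 2·((-5)+(-6)) − (-2) = -20 → (-20,-5,-6)
replace slot 2: 2·((-20)+(-6)) − (-5) = -47 → (-20,-47,-6)

-20,-47,-6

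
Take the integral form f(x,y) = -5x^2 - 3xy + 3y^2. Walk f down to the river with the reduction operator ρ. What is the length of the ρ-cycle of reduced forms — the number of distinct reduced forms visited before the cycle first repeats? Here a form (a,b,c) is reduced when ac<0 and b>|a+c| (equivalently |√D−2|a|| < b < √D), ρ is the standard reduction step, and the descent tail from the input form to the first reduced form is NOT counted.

D = 69, ⌊√D⌋ = 8
descent: ρ → (3,3,-5)  [lands on river]
river: ρ → (-5,7,1)
river: ρ → (1,7,-5)
river: ρ → (-5,3,3)
ρ-cycle length = 4 (tail of 1 descent step not counted)

4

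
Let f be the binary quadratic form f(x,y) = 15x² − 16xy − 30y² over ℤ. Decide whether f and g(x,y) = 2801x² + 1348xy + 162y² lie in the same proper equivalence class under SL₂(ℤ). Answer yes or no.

D₁ = 2056, D₂ = 2056
river cycle of f (length 6): (-30, 16, 15), (15, 44, -2), (-2, 44, 15), (15, 16, -30), (-30, 44, 1), (1, 44, -30)
river cycle of g (length 6): (1, 44, -30), (-30, 16, 15), (15, 44, -2), (-2, 44, 15), (15, 16, -30), (-30, 44, 1)
cycles coincide ⇒ equivalent

yes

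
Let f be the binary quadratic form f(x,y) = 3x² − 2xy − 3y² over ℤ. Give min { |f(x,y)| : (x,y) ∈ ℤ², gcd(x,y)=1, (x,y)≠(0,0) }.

descent: ρ → (-3,2,3)  [lands on river]
river: ρ → (3,4,-2)
river: ρ → (-2,4,3)
river: ρ → (3,2,-3)
river: ρ → (-3,4,2)
river: ρ → (2,4,-3)
closes: descent 1, river 6
min |a| on river = 2

2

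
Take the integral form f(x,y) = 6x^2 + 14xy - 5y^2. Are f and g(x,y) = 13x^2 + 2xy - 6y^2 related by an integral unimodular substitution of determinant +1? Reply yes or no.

D₁ = 316, D₂ = 316
river cycle of f (length 6): (-5, 16, 3), (3, 14, -10), (-10, 6, 7), (7, 8, -9), (-9, 10, 6), (6, 14, -5)
river cycle of g (length 6): (-6, 10, 9), (9, 8, -7), (-7, 6, 10), (10, 14, -3), (-3, 16, 5), (5, 14, -6)
cycles differ ⇒ inequivalent

no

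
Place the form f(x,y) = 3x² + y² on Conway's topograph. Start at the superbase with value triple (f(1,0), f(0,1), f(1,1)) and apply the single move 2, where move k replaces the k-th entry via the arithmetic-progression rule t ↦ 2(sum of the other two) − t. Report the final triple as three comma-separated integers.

start (3,1,4) = (f(1,0),f(0,1),f(1,1))
replace slot 2: 2·(3+4) − 1 = 13 → (3,13,4)

3,13,4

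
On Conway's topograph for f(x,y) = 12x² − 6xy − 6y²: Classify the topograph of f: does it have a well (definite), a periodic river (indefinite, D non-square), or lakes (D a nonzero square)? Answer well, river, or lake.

D = b²−4ac = (-6)² − 4·12·(-6) = 324
D = 18² is a perfect square ⇒ form factors over ℤ ⇒ lakes

lake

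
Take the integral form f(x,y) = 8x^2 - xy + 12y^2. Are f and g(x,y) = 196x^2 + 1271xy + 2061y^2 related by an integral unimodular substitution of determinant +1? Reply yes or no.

D₁ = -383, D₂ = -383
f: reduced (well bottom): (8,-1,12) with a≤c, −a<b≤a
g: translate: b→95 (≡1271 mod 392), so (196,1271,2061)→(196,95,12)
g: flip: (196,95,12)→(12,-95,196)
g: translate: b→1 (≡-95 mod 24), so (12,-95,196)→(12,1,8)
g: flip: (12,1,8)→(8,-1,12)
g: reduced (well bottom): (8,-1,12) with a≤c, −a<b≤a
reduced forms (8, -1, 12) vs (8, -1, 12) ⇒ equivalent

yes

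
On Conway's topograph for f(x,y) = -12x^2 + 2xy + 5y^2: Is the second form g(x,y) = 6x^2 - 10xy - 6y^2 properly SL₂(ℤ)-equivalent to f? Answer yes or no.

D₁ = 244, D₂ = 244
river cycle of f (length 22): (5, 8, -9), (-9, 10, 4), (4, 14, -3), (-3, 10, 12), (12, 14, -1), (-1, 14, 12), (12, 10, -3), (-3, 14, 4), (4, 10, -9), (-9, 8, 5), … (12 more)
river cycle of g (length 6): (-6, 10, 6), (6, 14, -2), (-2, 14, 6), (6, 10, -6), (-6, 14, 2), (2, 14, -6)
cycles differ ⇒ inequivalent

no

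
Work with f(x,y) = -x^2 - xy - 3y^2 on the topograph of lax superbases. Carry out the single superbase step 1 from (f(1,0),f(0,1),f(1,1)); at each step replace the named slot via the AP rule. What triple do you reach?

start (-1,-3,-5) = (f(1,0),f(0,1),f(1,1))
replace slot 1: 2·((-3)+(-5)) − (-1) = -15 → (-15,-3,-5)

-15,-3,-5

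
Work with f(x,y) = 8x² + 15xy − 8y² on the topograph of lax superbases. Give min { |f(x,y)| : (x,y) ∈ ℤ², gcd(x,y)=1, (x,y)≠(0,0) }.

river: ρ → (-8,17,6)
river: ρ → (6,19,-5)
river: ρ → (-5,21,2)
river: ρ → (2,19,-15)
river: ρ → (-15,11,6)
river: ρ → (6,13,-13)
river: ρ → (-13,13,6)
river: ρ → (6,11,-15)
river: ρ → (-15,19,2)
river: ρ → (2,21,-5)
river: ρ → (-5,19,6)
river: ρ → (6,17,-8)
river: ρ → (-8,15,8)
river: ρ → (8,17,-6)
river: ρ → (-6,19,5)
river: ρ → (5,21,-2)
river: ρ → (-2,19,15)
river: ρ → (15,11,-6)
river: ρ → (-6,13,13)
river: ρ → (13,13,-6)
river: ρ → (-6,11,15)
river: ρ → (15,19,-2)
river: ρ → (-2,21,5)
river: ρ → (5,19,-6)
river: ρ → (-6,17,8)
river: ρ → (8,15,-8)
closes: descent 0, river 26
min |a| on river = 2

2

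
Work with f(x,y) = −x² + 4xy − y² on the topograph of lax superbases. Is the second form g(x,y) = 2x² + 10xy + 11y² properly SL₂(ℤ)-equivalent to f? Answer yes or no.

D₁ = 12, D₂ = 12
river cycle of f (length 2): (-1, 2, 2), (2, 2, -1)
river cycle of g (length 2): (2, 2, -1), (-1, 2, 2)
cycles coincide ⇒ equivalent

yes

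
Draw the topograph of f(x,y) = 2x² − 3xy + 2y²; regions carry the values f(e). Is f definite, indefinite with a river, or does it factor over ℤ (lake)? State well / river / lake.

D = b²−4ac = (-3)² − 4·2·2 = -7
D < 0 ⇒ definite ⇒ every region one sign ⇒ single well

well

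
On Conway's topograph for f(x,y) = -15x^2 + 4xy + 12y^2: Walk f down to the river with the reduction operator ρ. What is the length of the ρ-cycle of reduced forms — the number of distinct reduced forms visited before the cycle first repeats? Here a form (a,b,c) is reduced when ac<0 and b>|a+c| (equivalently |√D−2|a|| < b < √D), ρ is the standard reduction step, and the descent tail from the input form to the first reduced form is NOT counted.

D = 736, ⌊√D⌋ = 27
river: ρ → (12,20,-7)
river: ρ → (-7,22,9)
river: ρ → (9,14,-15)
river: ρ → (-15,16,8)
river: ρ → (8,16,-15)
river: ρ → (-15,14,9)
river: ρ → (9,22,-7)
river: ρ → (-7,20,12)
river: ρ → (12,4,-15)
river: ρ → (-15,26,1)
river: ρ → (1,26,-15)
river: ρ → (-15,4,12)
ρ-cycle length = 12 (tail of 0 descent steps not counted)

12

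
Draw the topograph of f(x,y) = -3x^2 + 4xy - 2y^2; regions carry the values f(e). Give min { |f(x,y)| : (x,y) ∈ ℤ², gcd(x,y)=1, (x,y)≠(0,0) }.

translate: b→2 (≡-4 mod 6), so (3,-4,2)→(3,2,1)
flip: (3,2,1)→(1,-2,3)
translate: b→0 (≡-2 mod 2), so (1,-2,3)→(1,0,2)
reduced (well bottom): (1,0,2) with a≤c, −a<b≤a
well minimum |f| = |-1| = 1 (negative-definite)

1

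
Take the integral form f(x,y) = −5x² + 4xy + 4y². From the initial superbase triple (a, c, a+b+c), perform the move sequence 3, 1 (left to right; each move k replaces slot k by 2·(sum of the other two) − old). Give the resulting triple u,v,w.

start (-5,4,3) = (f(1,0),f(0,1),f(1,1))
replace slot 3: 2·((-5)+4) − 3 = -5 → (-5,4,-5)
replace slot 1: 2·(4+(-5)) − (-5) = 3 → (3,4,-5)

3,4,-5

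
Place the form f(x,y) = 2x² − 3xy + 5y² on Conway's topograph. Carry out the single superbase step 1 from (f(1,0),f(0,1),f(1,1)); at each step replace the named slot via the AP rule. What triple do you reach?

start (2,5,4) = (f(1,0),f(0,1),f(1,1))
replace slot 1: 2·(5+4) − 2 = 16 → (16,5,4)

16,5,4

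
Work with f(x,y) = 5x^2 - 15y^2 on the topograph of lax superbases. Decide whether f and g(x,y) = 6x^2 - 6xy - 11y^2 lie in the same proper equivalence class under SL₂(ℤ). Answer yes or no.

D₁ = 300, D₂ = 300
river cycle of f (length 2): (5, 10, -10), (-10, 10, 5)
river cycle of g (length 4): (-11, 6, 6), (6, 6, -11), (-11, 16, 1), (1, 16, -11)
cycles differ ⇒ inequivalent

no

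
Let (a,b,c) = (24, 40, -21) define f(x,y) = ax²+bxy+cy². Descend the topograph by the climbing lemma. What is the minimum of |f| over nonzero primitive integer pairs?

river: ρ → (-21,44,20)
river: ρ → (20,36,-29)
river: ρ → (-29,22,27)
river: ρ → (27,32,-24)
river: ρ → (-24,16,35)
river: ρ → (35,54,-5)
river: ρ → (-5,56,24)
river: ρ → (24,40,-21)
closes: descent 0, river 8
min |a| on river = 5

5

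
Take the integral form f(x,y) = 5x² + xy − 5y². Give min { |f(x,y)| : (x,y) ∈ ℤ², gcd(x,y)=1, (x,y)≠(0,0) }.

river: ρ → (-5,9,1)
river: ρ → (1,9,-5)
river: ρ → (-5,1,5)
river: ρ → (5,9,-1)
river: ρ → (-1,9,5)
river: ρ → (5,1,-5)
closes: descent 0, river 6
min |a| on river = 1

1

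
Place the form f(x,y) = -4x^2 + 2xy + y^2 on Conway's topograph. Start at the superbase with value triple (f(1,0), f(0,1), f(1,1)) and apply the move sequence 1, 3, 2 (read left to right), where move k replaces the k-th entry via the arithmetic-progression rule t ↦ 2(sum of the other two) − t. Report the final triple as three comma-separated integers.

start (-4,1,-1) = (f(1,0),f(0,1),f(1,1))
replace slot 1: 2·(1+(-1)) − (-4) = 4 → (4,1,-1)
replace slot 3: 2·(4+1) − (-1) = 11 → (4,1,11)
replace slot 2: 2·(4+11) − 1 = 29 → (4,29,11)

4,29,11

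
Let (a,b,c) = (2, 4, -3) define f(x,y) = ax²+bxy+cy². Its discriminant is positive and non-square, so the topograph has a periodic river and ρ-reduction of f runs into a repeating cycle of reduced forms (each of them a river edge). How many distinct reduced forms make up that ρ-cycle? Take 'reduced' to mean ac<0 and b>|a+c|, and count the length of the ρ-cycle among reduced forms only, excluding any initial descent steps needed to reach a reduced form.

D = 40, ⌊√D⌋ = 6
river: ρ → (-3,2,3)
river: ρ → (3,4,-2)
river: ρ → (-2,4,3)
river: ρ → (3,2,-3)
river: ρ → (-3,4,2)
river: ρ → (2,4,-3)
ρ-cycle length = 6 (tail of 0 descent steps not counted)

6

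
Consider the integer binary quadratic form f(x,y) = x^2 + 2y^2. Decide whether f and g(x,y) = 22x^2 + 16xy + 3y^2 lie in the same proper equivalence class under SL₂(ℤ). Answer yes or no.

D₁ = -8, D₂ = -8
f: reduced (well bottom): (1,0,2) with a≤c, −a<b≤a
g: flip: (22,16,3)→(3,-16,22)
g: translate: b→2 (≡-16 mod 6), so (3,-16,22)→(3,2,1)
g: flip: (3,2,1)→(1,-2,3)
g: translate: b→0 (≡-2 mod 2), so (1,-2,3)→(1,0,2)
g: reduced (well bottom): (1,0,2) with a≤c, −a<b≤a
reduced forms (1, 0, 2) vs (1, 0, 2) ⇒ equivalent

yes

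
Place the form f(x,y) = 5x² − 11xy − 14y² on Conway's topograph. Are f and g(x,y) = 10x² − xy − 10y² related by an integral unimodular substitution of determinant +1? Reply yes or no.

D₁ = 401, D₂ = 401
river cycle of f (length 6): (-14, 11, 5), (5, 19, -2), (-2, 17, 14), (14, 11, -5), (-5, 19, 2), (2, 17, -14)
river cycle of g (length 6): (-10, 1, 10), (10, 19, -1), (-1, 19, 10), (10, 1, -10), (-10, 19, 1), (1, 19, -10)
cycles differ ⇒ inequivalent

no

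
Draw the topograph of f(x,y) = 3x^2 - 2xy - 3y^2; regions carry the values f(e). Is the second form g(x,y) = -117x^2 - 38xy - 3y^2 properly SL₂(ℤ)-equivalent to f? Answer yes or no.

D₁ = 40, D₂ = 40
river cycle of f (length 6): (-3, 2, 3), (3, 4, -2), (-2, 4, 3), (3, 2, -3), (-3, 4, 2), (2, 4, -3)
river cycle of g (length 6): (-3, 2, 3), (3, 4, -2), (-2, 4, 3), (3, 2, -3), (-3, 4, 2), (2, 4, -3)
cycles coincide ⇒ equivalent

yes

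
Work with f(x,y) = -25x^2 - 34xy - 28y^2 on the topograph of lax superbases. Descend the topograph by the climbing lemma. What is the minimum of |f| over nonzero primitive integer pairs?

translate: b→-16 (≡34 mod 50), so (25,34,28)→(25,-16,19)
flip: (25,-16,19)→(19,16,25)
reduced (well bottom): (19,16,25) with a≤c, −a<b≤a
well minimum |f| = |-19| = 19 (negative-definite)

19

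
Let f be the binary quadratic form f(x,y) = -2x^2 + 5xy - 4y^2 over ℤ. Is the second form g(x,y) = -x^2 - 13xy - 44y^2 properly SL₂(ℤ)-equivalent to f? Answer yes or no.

D₁ = -7, D₂ = -7
f is negative-definite; reduce −f:
−f: translate: b→-1 (≡-5 mod 4), so (2,-5,4)→(2,-1,1)
−f: flip: (2,-1,1)→(1,1,2)
−f: reduced (well bottom): (1,1,2) with a≤c, −a<b≤a
flip sign back: reduced form of f is (-1,-1,-2)
g is negative-definite; reduce −g:
−g: translate: b→1 (≡13 mod 2), so (1,13,44)→(1,1,2)
−g: reduced (well bottom): (1,1,2) with a≤c, −a<b≤a
flip sign back: reduced form of g is (-1,-1,-2)
reduced forms (-1, -1, -2) vs (-1, -1, -2) ⇒ equivalent

yes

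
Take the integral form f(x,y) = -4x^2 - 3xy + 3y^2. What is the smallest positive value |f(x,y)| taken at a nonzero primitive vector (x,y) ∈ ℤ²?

descent: ρ → (3,3,-4)  [lands on river]
river: ρ → (-4,5,2)
river: ρ → (2,7,-1)
river: ρ → (-1,7,2)
river: ρ → (2,5,-4)
river: ρ → (-4,3,3)
closes: descent 1, river 6
min |a| on river = 1

1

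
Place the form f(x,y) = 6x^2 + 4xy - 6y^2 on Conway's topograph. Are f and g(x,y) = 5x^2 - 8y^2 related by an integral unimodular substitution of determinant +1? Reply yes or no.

D₁ = 160, D₂ = 160
river cycle of f (length 6): (-6, 8, 4), (4, 8, -6), (-6, 4, 6), (6, 8, -4), (-4, 8, 6), (6, 4, -6)
river cycle of g (length 4): (5, 10, -3), (-3, 8, 8), (8, 8, -3), (-3, 10, 5)
cycles differ ⇒ inequivalent

no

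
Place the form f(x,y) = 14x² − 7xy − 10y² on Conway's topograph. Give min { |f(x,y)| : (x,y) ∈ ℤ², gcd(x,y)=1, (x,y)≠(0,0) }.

descent: ρ → (-10,7,14)  [lands on river]
river: ρ → (14,21,-3)
river: ρ → (-3,21,14)
river: ρ → (14,7,-10)
river: ρ → (-10,13,11)
river: ρ → (11,9,-12)
river: ρ → (-12,15,8)
river: ρ → (8,17,-10)
river: ρ → (-10,23,2)
river: ρ → (2,21,-21)
river: ρ → (-21,21,2)
river: ρ → (2,23,-10)
river: ρ → (-10,17,8)
river: ρ → (8,15,-12)
river: ρ → (-12,9,11)
river: ρ → (11,13,-10)
closes: descent 1, river 16
min |a| on river = 2

2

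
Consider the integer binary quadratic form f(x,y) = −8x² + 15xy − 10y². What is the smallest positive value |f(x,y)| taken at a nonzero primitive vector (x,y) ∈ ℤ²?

translate: b→1 (≡-15 mod 16), so (8,-15,10)→(8,1,3)
flip: (8,1,3)→(3,-1,8)
reduced (well bottom): (3,-1,8) with a≤c, −a<b≤a
well minimum |f| = |-3| = 3 (negative-definite)

3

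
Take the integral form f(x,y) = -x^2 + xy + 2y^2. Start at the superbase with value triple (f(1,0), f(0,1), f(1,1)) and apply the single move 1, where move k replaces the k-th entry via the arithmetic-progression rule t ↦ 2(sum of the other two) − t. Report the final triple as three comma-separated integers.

start (-1,2,2) = (f(1,0),f(0,1),f(1,1))
replace slot 1: 2·(2+2) − (-1) = 9 → (9,2,2)

9,2,2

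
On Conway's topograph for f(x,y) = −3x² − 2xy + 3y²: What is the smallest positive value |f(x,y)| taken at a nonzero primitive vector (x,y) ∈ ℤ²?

descent: ρ → (3,2,-3)  [lands on river]
river: ρ → (-3,4,2)
river: ρ → (2,4,-3)
river: ρ → (-3,2,3)
river: ρ → (3,4,-2)
river: ρ → (-2,4,3)
closes: descent 1, river 6
min |a| on river = 2

2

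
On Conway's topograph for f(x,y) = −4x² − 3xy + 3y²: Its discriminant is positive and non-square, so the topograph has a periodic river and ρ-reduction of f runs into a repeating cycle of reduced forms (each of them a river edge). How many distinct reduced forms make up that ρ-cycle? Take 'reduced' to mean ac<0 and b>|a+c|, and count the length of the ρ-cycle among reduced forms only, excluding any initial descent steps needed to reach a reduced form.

D = 57, ⌊√D⌋ = 7
descent: ρ → (3,3,-4)  [lands on river]
river: ρ → (-4,5,2)
river: ρ → (2,7,-1)
river: ρ → (-1,7,2)
river: ρ → (2,5,-4)
river: ρ → (-4,3,3)
ρ-cycle length = 6 (tail of 1 descent step not counted)

6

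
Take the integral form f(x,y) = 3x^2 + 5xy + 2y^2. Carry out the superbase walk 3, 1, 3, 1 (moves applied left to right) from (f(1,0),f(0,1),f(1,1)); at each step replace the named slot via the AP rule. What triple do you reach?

start (3,2,10) = (f(1,0),f(0,1),f(1,1))
replace slot 3: 2·(3+2) − 10 = 0 → (3,2,0)
replace slot 1: 2·(2+0) − 3 = 1 → (1,2,0)
replace slot 3: 2·(1+2) − 0 = 6 → (1,2,6)
replace slot 1: 2·(2+6) − 1 = 15 → (15,2,6)

15,2,6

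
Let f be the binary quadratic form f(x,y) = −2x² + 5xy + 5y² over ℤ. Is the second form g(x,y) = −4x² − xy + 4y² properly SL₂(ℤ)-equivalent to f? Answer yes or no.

D₁ = 65, D₂ = 65
river cycle of f (length 6): (5, 5, -2), (-2, 7, 2), (2, 5, -5), (-5, 5, 2), (2, 7, -2), (-2, 5, 5)
river cycle of g (length 6): (4, 1, -4), (-4, 7, 1), (1, 7, -4), (-4, 1, 4), (4, 7, -1), (-1, 7, 4)
cycles differ ⇒ inequivalent

no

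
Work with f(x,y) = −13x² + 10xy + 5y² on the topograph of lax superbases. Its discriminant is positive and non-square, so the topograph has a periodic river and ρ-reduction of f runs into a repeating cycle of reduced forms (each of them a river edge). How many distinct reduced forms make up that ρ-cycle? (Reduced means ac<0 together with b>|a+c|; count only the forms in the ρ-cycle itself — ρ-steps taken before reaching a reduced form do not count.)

D = 360, ⌊√D⌋ = 18
river: ρ → (5,10,-13)
river: ρ → (-13,16,2)
river: ρ → (2,16,-13)
river: ρ → (-13,10,5)
ρ-cycle length = 4 (tail of 0 descent steps not counted)

4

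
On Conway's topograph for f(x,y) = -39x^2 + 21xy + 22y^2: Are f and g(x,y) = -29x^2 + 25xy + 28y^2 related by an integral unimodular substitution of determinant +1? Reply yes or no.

D₁ = 3873, D₂ = 3873
river cycle of f (length 20): (22, 23, -38), (-38, 53, 7), (7, 59, -14), (-14, 53, 19), (19, 61, -2), (-2, 59, 49), (49, 39, -12), (-12, 57, 13), (13, 47, -32), (-32, 17, 28), … (10 more)
river cycle of g (length 26): (28, 31, -26), (-26, 21, 33), (33, 45, -14), (-14, 39, 42), (42, 45, -11), (-11, 43, 46), (46, 49, -8), (-8, 47, 52), (52, 57, -3), (-3, 57, 52), … (16 more)
cycles differ ⇒ inequivalent

no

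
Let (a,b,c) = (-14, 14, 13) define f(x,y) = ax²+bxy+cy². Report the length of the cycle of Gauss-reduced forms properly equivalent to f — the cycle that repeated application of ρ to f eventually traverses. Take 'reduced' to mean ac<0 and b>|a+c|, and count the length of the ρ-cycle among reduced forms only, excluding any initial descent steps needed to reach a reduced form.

D = 924, ⌊√D⌋ = 30
river: ρ → (13,12,-15)
river: ρ → (-15,18,10)
river: ρ → (10,22,-11)
river: ρ → (-11,22,10)
river: ρ → (10,18,-15)
river: ρ → (-15,12,13)
river: ρ → (13,14,-14)
river: ρ → (-14,14,13)
ρ-cycle length = 8 (tail of 0 descent steps not counted)

8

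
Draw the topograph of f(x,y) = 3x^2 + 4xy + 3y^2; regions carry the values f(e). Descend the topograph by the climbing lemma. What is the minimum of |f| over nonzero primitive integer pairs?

translate: b→-2 (≡4 mod 6), so (3,4,3)→(3,-2,2)
flip: (3,-2,2)→(2,2,3)
reduced (well bottom): (2,2,3) with a≤c, −a<b≤a
well minimum = a = 2

2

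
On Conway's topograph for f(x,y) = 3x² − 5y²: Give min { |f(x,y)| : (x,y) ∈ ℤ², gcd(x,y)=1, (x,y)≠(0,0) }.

descent: ρ → (-5,0,3)
descent: ρ → (3,6,-2)  [lands on river]
river: ρ → (-2,6,3)
closes: descent 2, river 2
min |a| on river = 2

2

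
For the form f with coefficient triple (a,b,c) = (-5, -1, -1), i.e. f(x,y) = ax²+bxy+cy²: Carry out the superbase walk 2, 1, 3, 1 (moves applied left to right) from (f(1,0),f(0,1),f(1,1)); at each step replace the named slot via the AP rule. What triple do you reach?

start (-5,-1,-7) = (f(1,0),f(0,1),f(1,1))
replace slot 2: 2·((-5)+(-7)) − (-1) = -23 → (-5,-23,-7)
replace slot 1: 2·((-23)+(-7)) − (-5) = -55 → (-55,-23,-7)
replace slot 3: 2·((-55)+(-23)) − (-7) = -149 → (-55,-23,-149)
replace slot 1: 2·((-23)+(-149)) − (-55) = -289 → (-289,-23,-149)

-289,-23,-149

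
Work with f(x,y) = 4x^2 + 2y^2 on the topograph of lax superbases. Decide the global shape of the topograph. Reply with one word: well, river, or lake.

D = b²−4ac = 0² − 4·4·2 = -32
D < 0 ⇒ definite ⇒ every region one sign ⇒ single well

well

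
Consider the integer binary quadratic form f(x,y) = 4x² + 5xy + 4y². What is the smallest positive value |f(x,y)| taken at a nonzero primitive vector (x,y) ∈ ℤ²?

translate: b→-3 (≡5 mod 8), so (4,5,4)→(4,-3,3)
flip: (4,-3,3)→(3,3,4)
reduced (well bottom): (3,3,4) with a≤c, −a<b≤a
well minimum = a = 3

3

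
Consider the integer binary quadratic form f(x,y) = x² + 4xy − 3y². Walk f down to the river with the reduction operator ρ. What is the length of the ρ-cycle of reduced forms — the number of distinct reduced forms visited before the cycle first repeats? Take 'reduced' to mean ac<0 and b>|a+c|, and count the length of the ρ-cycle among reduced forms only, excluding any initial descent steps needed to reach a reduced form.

D = 28, ⌊√D⌋ = 5
river: ρ → (-3,2,2)
river: ρ → (2,2,-3)
river: ρ → (-3,4,1)
river: ρ → (1,4,-3)
ρ-cycle length = 4 (tail of 0 descent steps not counted)

4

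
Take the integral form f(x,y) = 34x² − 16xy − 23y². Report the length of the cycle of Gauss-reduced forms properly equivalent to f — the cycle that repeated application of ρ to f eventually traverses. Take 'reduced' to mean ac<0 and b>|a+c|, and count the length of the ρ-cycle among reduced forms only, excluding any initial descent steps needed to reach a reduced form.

D = 3384, ⌊√D⌋ = 58
descent: ρ → (-23,16,34)  [lands on river]
river: ρ → (34,52,-5)
river: ρ → (-5,58,1)
river: ρ → (1,58,-5)
river: ρ → (-5,52,34)
river: ρ → (34,16,-23)
river: ρ → (-23,30,27)
river: ρ → (27,24,-26)
river: ρ → (-26,28,25)
river: ρ → (25,22,-29)
river: ρ → (-29,36,18)
river: ρ → (18,36,-29)
river: ρ → (-29,22,25)
river: ρ → (25,28,-26)
river: ρ → (-26,24,27)
river: ρ → (27,30,-23)
ρ-cycle length = 16 (tail of 1 descent step not counted)

16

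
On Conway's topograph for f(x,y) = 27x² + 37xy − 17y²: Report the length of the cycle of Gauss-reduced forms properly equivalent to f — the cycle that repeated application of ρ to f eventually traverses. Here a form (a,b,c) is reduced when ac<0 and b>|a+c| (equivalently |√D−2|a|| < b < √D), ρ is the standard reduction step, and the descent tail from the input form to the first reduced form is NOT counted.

D = 3205, ⌊√D⌋ = 56
river: ρ → (-17,31,33)
river: ρ → (33,35,-15)
river: ρ → (-15,55,3)
river: ρ → (3,53,-33)
river: ρ → (-33,13,23)
river: ρ → (23,33,-23)
river: ρ → (-23,13,33)
river: ρ → (33,53,-3)
river: ρ → (-3,55,15)
river: ρ → (15,35,-33)
river: ρ → (-33,31,17)
river: ρ → (17,37,-27)
river: ρ → (-27,17,27)
river: ρ → (27,37,-17)
ρ-cycle length = 14 (tail of 0 descent steps not counted)

14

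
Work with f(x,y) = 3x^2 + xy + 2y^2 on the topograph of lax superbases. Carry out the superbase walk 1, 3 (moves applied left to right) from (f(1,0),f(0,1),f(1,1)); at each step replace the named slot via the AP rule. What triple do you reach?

start (3,2,6) = (f(1,0),f(0,1),f(1,1))
replace slot 1: 2·(2+6) − 3 = 13 → (13,2,6)
replace slot 3: 2·(13+2) − 6 = 24 → (13,2,24)

13,2,24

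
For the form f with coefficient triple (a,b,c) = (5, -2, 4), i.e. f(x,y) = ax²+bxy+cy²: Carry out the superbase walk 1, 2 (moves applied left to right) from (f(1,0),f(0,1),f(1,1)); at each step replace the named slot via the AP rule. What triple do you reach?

start (5,4,7) = (f(1,0),f(0,1),f(1,1))
replace slot 1: 2·(4+7) − 5 = 17 → (17,4,7)
replace slot 2: 2·(17+7) − 4 = 44 → (17,44,7)

17,44,7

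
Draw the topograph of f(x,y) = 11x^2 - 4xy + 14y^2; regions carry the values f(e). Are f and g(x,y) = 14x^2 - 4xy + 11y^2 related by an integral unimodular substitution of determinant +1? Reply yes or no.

D₁ = -600, D₂ = -600
f: reduced (well bottom): (11,-4,14) with a≤c, −a<b≤a
g: flip: (14,-4,11)→(11,4,14)
g: reduced (well bottom): (11,4,14) with a≤c, −a<b≤a
reduced forms (11, -4, 14) vs (11, 4, 14) ⇒ inequivalent

no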